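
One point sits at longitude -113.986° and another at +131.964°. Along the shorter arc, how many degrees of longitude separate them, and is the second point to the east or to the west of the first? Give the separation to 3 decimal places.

Raw difference: 131.964 − -113.986 = 245.95°.
Normalise into (−180°, 180°]: 245.95° − 360° = -114.05°.
Negative ⇒ the second point lies to the west; separation 114.050°.

114.050° west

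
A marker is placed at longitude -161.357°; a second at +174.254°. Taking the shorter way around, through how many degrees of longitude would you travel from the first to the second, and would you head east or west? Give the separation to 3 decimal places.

24.389° west

Raw difference: 174.254 − -161.357 = 335.611°.
Normalise into (−180°, 180°]: 335.611° − 360° = -24.389°.
Negative ⇒ the second point lies to the west; separation 24.389°.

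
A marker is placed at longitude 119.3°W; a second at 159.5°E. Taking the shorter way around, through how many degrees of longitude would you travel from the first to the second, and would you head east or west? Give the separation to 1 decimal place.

81.2° west

Raw difference: 159.5 − -119.3 = 278.8°.
Normalise into (−180°, 180°]: 278.8° − 360° = -81.2°.
Negative ⇒ the second point lies to the west; separation 81.2°.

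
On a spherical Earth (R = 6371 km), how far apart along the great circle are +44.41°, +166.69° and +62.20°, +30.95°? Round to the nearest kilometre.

Δλ = 30.95 − 166.69 = -135.74°.
Δφ = 62.20 − 44.41 = 17.79°.
a = sin²(Δφ/2) + cos φ₁ · cos φ₂ · sin²(Δλ/2) = 0.309793.
c = 2·atan2(√a, √(1−a)) = 1.18055 rad → d = 6371·c ≈ 7521.30 km.

7521 km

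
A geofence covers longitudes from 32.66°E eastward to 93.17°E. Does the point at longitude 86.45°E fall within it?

Band width going east from +32.66° to +93.17°: ((93.17 − 32.66) mod 360) = 60.51°.
Offset of +86.45° east of the west edge: ((86.45 − 32.66) mod 360) = 53.79°.
53.79° ≤ 60.51° ⇒ inside.

Yes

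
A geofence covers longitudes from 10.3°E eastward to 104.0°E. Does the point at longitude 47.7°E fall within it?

Band width going east from +10.3° to +104.0°: ((104.0 − 10.3) mod 360) = 93.7°.
Offset of +47.7° east of the west edge: ((47.7 − 10.3) mod 360) = 37.4°.
37.4° ≤ 93.7° ⇒ inside.

Yes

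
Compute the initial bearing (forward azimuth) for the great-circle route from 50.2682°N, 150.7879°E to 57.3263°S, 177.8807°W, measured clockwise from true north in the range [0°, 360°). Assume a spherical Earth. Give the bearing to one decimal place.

Δλ = -177.8807 − 150.7879 = -328.6686°; wrapped into (−180°, 180°]: 31.3314°.
θ = atan2( sin Δλ · cos φ₂ , cos φ₁ · sin φ₂ − sin φ₁ · cos φ₂ · cos Δλ )
  = atan2(0.28072, -0.89268) = 162.543° → normalised to [0°, 360°): 162.543°.

162.5°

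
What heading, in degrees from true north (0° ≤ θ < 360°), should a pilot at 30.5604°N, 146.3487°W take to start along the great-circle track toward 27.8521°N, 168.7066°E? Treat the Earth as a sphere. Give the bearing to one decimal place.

Δλ = 168.7066 − -146.3487 = 315.0553°; wrapped into (−180°, 180°]: -44.9447°.
θ = atan2( sin Δλ · cos φ₂ , cos φ₁ · sin φ₂ − sin φ₁ · cos φ₂ · cos Δλ )
  = atan2(-0.62459, 0.08411) = -82.330° → normalised to [0°, 360°): 277.670°.

277.7°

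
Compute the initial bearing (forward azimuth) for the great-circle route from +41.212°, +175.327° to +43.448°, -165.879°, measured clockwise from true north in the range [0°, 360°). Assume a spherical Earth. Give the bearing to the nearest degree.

75°

Δλ = -165.879 − 175.327 = -341.206°; wrapped into (−180°, 180°]: 18.794°.
θ = atan2( sin Δλ · cos φ₂ , cos φ₁ · sin φ₂ − sin φ₁ · cos φ₂ · cos Δλ )
  = atan2(0.23389, 0.06452) = 74.579° → normalised to [0°, 360°): 74.579°.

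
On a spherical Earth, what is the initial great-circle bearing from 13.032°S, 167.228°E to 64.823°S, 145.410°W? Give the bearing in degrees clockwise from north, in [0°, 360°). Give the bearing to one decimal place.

159.0°

Δλ = -145.410 − 167.228 = -312.638°; wrapped into (−180°, 180°]: 47.362°.
θ = atan2( sin Δλ · cos φ₂ , cos φ₁ · sin φ₂ − sin φ₁ · cos φ₂ · cos Δλ )
  = atan2(0.31296, -0.81671) = 159.034° → normalised to [0°, 360°): 159.034°.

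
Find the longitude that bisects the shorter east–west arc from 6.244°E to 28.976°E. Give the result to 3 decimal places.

Signed shortest Δλ from +6.244° to +28.976° is +22.732°.
Midpoint longitude = +6.244° + (+22.732°)/2 = +6.244° + 11.366° = +17.610°.

17.610°E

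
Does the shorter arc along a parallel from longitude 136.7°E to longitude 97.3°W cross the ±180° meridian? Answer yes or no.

Naïve |-97.3 − 136.7| = 234.0° > 180°, so the shorter arc goes the other way round — across 180°.
Signed shortest Δλ = ((-97.3 − 136.7 + 180) mod 360) − 180 = 126.0°.
Going east by 126.0° from +136.7° passes through 180° before reaching -97.3°.

Yes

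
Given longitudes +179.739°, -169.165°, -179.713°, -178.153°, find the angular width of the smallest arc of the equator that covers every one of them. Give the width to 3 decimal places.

11.096°

Sort the longitudes: -179.713°, -178.153°, -169.165°, +179.739°.
Eastward gaps between consecutive values (wrapping around): 1.560°, 8.988°, 348.904°, 0.548°.
Largest gap = 348.904° ⇒ minimal covering band is its complement: 360° − 348.904° = 11.096°.
Band runs from +179.739° eastward to -169.165°, crossing the antimeridian.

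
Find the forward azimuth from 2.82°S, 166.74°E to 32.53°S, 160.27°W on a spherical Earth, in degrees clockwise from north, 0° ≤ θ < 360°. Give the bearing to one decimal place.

137.6°

Δλ = -160.27 − 166.74 = -327.01°; wrapped into (−180°, 180°]: 32.99°.
θ = atan2( sin Δλ · cos φ₂ , cos φ₁ · sin φ₂ − sin φ₁ · cos φ₂ · cos Δλ )
  = atan2(0.45907, -0.50230) = 137.575° → normalised to [0°, 360°): 137.575°.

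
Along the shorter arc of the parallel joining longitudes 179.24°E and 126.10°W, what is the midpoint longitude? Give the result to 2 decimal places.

Signed shortest Δλ from +179.24° to -126.10° is +54.66°.
Midpoint longitude = +179.24° + (+54.66°)/2 = +179.24° + 27.33° = +206.57°.
Normalise into (−180°, 180°]: -153.43°.
(The naïve average (+179.24 + -126.10)/2 = 26.57° is on the wrong side of the globe.)

153.43°W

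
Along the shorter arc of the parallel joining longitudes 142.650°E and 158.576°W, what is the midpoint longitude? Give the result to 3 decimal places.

172.037°E

Signed shortest Δλ from +142.650° to -158.576° is +58.774°.
Midpoint longitude = +142.650° + (+58.774°)/2 = +142.650° + 29.387° = +172.037°.
(The naïve average (+142.650 + -158.576)/2 = -7.963° is on the wrong side of the globe.)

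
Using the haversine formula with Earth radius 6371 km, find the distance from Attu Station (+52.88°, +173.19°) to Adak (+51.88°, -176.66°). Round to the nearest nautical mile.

Δλ = -176.66 − 173.19 = -349.85°; wrapped into (−180°, 180°]: 10.15°.
Δφ = 51.88 − 52.88 = -1.00°.
a = sin²(Δφ/2) + cos φ₁ · cos φ₂ · sin²(Δλ/2) = 0.002991.
c = 2·atan2(√a, √(1−a)) = 0.10944 rad → d = 6371·c ≈ 697.24 km ≈ 376.48 nmi.

376 nmi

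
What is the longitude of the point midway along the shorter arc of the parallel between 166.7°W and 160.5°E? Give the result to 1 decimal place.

Signed shortest Δλ from -166.7° to +160.5° is -32.8°.
Midpoint longitude = -166.7° + (-32.8°)/2 = -166.7° − 16.4° = -183.1°.
Normalise into (−180°, 180°]: +176.9°.
(The naïve average (-166.7 + +160.5)/2 = -3.1° is on the wrong side of the globe.)

176.9°E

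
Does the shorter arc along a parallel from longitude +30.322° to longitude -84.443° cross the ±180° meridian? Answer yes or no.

Signed shortest Δλ = ((-84.443 − 30.322 + 180) mod 360) − 180 = -114.765°.
Going west by 114.765° from +30.322° reaches -84.443° without touching 180°.

No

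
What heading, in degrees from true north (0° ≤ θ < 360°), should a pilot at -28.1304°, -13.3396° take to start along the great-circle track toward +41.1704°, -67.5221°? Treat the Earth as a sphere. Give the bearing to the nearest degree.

Δλ = -67.5221 − -13.3396 = -54.1825°.
θ = atan2( sin Δλ · cos φ₂ , cos φ₁ · sin φ₂ − sin φ₁ · cos φ₂ · cos Δλ )
  = atan2(-0.61040, 0.78823) = -37.754° → normalised to [0°, 360°): 322.246°.

322°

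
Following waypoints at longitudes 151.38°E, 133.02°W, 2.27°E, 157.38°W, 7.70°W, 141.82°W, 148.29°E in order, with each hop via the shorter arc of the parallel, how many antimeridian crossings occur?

Leg 1: +151.38° → -133.02°, shortest Δλ = 75.6° (east) — crosses 180°.
Leg 2: -133.02° → +2.27°, shortest Δλ = 135.29° (east) — does not cross 180°.
Leg 3: +2.27° → -157.38°, shortest Δλ = -159.65° (west) — does not cross 180°.
Leg 4: -157.38° → -7.70°, shortest Δλ = 149.68° (east) — does not cross 180°.
Leg 5: -7.70° → -141.82°, shortest Δλ = -134.12° (west) — does not cross 180°.
Leg 6: -141.82° → +148.29°, shortest Δλ = -69.89° (west) — crosses 180°.
Total crossings: 2.

2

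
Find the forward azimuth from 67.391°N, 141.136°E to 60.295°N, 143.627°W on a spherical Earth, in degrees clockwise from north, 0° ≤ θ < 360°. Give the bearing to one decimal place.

Δλ = -143.627 − 141.136 = -284.763°; wrapped into (−180°, 180°]: 75.237°.
θ = atan2( sin Δλ · cos φ₂ , cos φ₁ · sin φ₂ − sin φ₁ · cos φ₂ · cos Δλ )
  = atan2(0.47918, 0.21735) = 65.601° → normalised to [0°, 360°): 65.601°.

65.6°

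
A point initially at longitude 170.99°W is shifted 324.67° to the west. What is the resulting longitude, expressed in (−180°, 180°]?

135.66°W

Start at -170.99°; shift −324.67° → -495.66°.
-495.66° lies outside (−180°, 180°]; add 360° → -135.66°.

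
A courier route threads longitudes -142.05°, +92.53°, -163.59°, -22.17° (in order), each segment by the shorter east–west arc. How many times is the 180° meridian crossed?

2

Leg 1: -142.05° → +92.53°, shortest Δλ = -125.42° (west) — crosses 180°.
Leg 2: +92.53° → -163.59°, shortest Δλ = 103.88° (east) — crosses 180°.
Leg 3: -163.59° → -22.17°, shortest Δλ = 141.42° (east) — does not cross 180°.
Total crossings: 2.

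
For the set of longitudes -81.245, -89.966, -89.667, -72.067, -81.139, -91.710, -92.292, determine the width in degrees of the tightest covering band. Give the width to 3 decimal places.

Sort the longitudes: -92.292°, -91.710°, -89.966°, -89.667°, -81.245°, -81.139°, -72.067°.
Eastward gaps between consecutive values (wrapping around): 0.582°, 1.744°, 0.299°, 8.422°, 0.106°, 9.072°, 339.775°.
Largest gap = 339.775° ⇒ minimal covering band is its complement: 360° − 339.775° = 20.225°.
Band runs from -92.292° eastward to -72.067°.

20.225°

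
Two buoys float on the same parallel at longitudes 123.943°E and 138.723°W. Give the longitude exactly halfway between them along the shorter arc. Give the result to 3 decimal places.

172.610°E

Signed shortest Δλ from +123.943° to -138.723° is +97.334°.
Midpoint longitude = +123.943° + (+97.334°)/2 = +123.943° + 48.667° = +172.610°.
(The naïve average (+123.943 + -138.723)/2 = -7.39° is on the wrong side of the globe.)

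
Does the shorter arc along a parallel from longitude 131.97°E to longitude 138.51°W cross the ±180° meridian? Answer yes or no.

Naïve |-138.51 − 131.97| = 270.48° > 180°, so the shorter arc goes the other way round — across 180°.
Signed shortest Δλ = ((-138.51 − 131.97 + 180) mod 360) − 180 = 89.52°.
Going east by 89.52° from +131.97° passes through 180° before reaching -138.51°.

Yes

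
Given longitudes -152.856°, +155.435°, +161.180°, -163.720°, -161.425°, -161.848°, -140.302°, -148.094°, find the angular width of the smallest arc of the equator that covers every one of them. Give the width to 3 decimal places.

Sort the longitudes: -163.720°, -161.848°, -161.425°, -152.856°, -148.094°, -140.302°, +155.435°, +161.180°.
Eastward gaps between consecutive values (wrapping around): 1.872°, 0.423°, 8.569°, 4.762°, 7.792°, 295.737°, 5.745°, 35.100°.
Largest gap = 295.737° ⇒ minimal covering band is its complement: 360° − 295.737° = 64.263°.
Band runs from +155.435° eastward to -140.302°, crossing the antimeridian.

64.263°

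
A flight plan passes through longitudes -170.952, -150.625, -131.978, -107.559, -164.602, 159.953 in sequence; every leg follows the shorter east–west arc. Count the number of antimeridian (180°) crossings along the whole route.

1

Leg 1: -170.952° → -150.625°, shortest Δλ = 20.327° (east) — does not cross 180°.
Leg 2: -150.625° → -131.978°, shortest Δλ = 18.647° (east) — does not cross 180°.
Leg 3: -131.978° → -107.559°, shortest Δλ = 24.419° (east) — does not cross 180°.
Leg 4: -107.559° → -164.602°, shortest Δλ = -57.043° (west) — does not cross 180°.
Leg 5: -164.602° → +159.953°, shortest Δλ = -35.445° (west) — crosses 180°.
Total crossings: 1.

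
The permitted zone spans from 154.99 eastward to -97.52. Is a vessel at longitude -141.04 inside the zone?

Yes

Band width going east from +154.99° to -97.52°: ((-97.52 − 154.99) mod 360) = 107.49°.
Offset of -141.04° east of the west edge: ((-141.04 − 154.99) mod 360) = 63.97°.
63.97° ≤ 107.49° ⇒ inside.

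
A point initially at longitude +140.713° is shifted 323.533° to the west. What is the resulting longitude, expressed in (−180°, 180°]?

+177.180°

Start at +140.713°; shift −323.533° → -182.820°.
-182.820° lies outside (−180°, 180°]; add 360° → +177.180°.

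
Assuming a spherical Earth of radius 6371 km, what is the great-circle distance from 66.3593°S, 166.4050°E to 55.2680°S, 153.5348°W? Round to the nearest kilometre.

2437 km

Δλ = -153.5348 − 166.4050 = -319.9398°; wrapped into (−180°, 180°]: 40.0602°.
Δφ = -55.2680 − -66.3593 = 11.0913°.
a = sin²(Δφ/2) + cos φ₁ · cos φ₂ · sin²(Δλ/2) = 0.036142.
c = 2·atan2(√a, √(1−a)) = 0.38255 rad → d = 6371·c ≈ 2437.21 km.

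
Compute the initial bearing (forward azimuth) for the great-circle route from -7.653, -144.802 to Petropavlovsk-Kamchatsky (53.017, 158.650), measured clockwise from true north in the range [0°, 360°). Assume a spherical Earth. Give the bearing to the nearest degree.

Δλ = 158.650 − -144.802 = 303.452°; wrapped into (−180°, 180°]: -56.548°.
θ = atan2( sin Δλ · cos φ₂ , cos φ₁ · sin φ₂ − sin φ₁ · cos φ₂ · cos Δλ )
  = atan2(-0.50193, 0.83586) = -30.984° → normalised to [0°, 360°): 329.016°.

329°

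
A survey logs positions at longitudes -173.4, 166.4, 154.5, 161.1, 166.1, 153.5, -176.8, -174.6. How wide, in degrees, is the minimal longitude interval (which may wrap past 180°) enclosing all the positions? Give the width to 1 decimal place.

33.1°

Sort the longitudes: -176.8°, -174.6°, -173.4°, +153.5°, +154.5°, +161.1°, +166.1°, +166.4°.
Eastward gaps between consecutive values (wrapping around): 2.2°, 1.2°, 326.9°, 1.0°, 6.6°, 5.0°, 0.3°, 16.8°.
Largest gap = 326.9° ⇒ minimal covering band is its complement: 360° − 326.9° = 33.1°.
Band runs from +153.5° eastward to -173.4°, crossing the antimeridian.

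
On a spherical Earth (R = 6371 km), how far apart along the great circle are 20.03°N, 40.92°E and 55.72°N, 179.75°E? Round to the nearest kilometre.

Δλ = 179.75 − 40.92 = 138.83°.
Δφ = 55.72 − 20.03 = 35.69°.
a = sin²(Δφ/2) + cos φ₁ · cos φ₂ · sin²(Δλ/2) = 0.557661.
c = 2·atan2(√a, √(1−a)) = 1.68637 rad → d = 6371·c ≈ 10743.89 km.

10744 km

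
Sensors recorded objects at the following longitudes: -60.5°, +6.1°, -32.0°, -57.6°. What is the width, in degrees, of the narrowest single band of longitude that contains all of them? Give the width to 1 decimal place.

Sort the longitudes: -60.5°, -57.6°, -32.0°, +6.1°.
Eastward gaps between consecutive values (wrapping around): 2.9°, 25.6°, 38.1°, 293.4°.
Largest gap = 293.4° ⇒ minimal covering band is its complement: 360° − 293.4° = 66.6°.
Band runs from -60.5° eastward to +6.1°.

66.6°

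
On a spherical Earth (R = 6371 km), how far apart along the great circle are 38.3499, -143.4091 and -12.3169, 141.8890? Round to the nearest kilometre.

Δλ = 141.8890 − -143.4091 = 285.2981°; wrapped into (−180°, 180°]: -74.7019°.
Δφ = -12.3169 − 38.3499 = -50.6668°.
a = sin²(Δφ/2) + cos φ₁ · cos φ₂ · sin²(Δλ/2) = 0.465102.
c = 2·atan2(√a, √(1−a)) = 1.50094 rad → d = 6371·c ≈ 9562.52 km.

9563 km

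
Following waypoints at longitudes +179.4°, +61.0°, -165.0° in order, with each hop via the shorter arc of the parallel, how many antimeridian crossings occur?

Leg 1: +179.4° → +61.0°, shortest Δλ = -118.4° (west) — does not cross 180°.
Leg 2: +61.0° → -165.0°, shortest Δλ = 134.0° (east) — crosses 180°.
Total crossings: 1.

1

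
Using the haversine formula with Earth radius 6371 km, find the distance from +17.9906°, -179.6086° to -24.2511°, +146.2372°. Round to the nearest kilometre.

5981 km

Δλ = 146.2372 − -179.6086 = 325.8458°; wrapped into (−180°, 180°]: -34.1542°.
Δφ = -24.2511 − 17.9906 = -42.2417°.
a = sin²(Δφ/2) + cos φ₁ · cos φ₂ · sin²(Δλ/2) = 0.204623.
c = 2·atan2(√a, √(1−a)) = 0.93880 rad → d = 6371·c ≈ 5981.12 km.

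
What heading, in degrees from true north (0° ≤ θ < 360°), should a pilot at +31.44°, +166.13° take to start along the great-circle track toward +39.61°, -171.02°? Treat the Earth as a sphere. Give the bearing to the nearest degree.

Δλ = -171.02 − 166.13 = -337.15°; wrapped into (−180°, 180°]: 22.85°.
θ = atan2( sin Δλ · cos φ₂ , cos φ₁ · sin φ₂ − sin φ₁ · cos φ₂ · cos Δλ )
  = atan2(0.29916, 0.17365) = 59.867° → normalised to [0°, 360°): 59.867°.

60°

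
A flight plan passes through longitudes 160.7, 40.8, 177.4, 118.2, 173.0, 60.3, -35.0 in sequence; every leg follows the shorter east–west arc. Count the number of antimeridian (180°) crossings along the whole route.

0

Leg 1: +160.7° → +40.8°, shortest Δλ = -119.9° (west) — does not cross 180°.
Leg 2: +40.8° → +177.4°, shortest Δλ = 136.6° (east) — does not cross 180°.
Leg 3: +177.4° → +118.2°, shortest Δλ = -59.2° (west) — does not cross 180°.
Leg 4: +118.2° → +173.0°, shortest Δλ = 54.8° (east) — does not cross 180°.
Leg 5: +173.0° → +60.3°, shortest Δλ = -112.7° (west) — does not cross 180°.
Leg 6: +60.3° → -35.0°, shortest Δλ = -95.3° (west) — does not cross 180°.
Total crossings: 0.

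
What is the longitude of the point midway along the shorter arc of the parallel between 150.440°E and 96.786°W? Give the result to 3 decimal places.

Signed shortest Δλ from +150.440° to -96.786° is +112.774°.
Midpoint longitude = +150.440° + (+112.774°)/2 = +150.440° + 56.387° = +206.827°.
Normalise into (−180°, 180°]: -153.173°.
(The naïve average (+150.440 + -96.786)/2 = 26.827° is on the wrong side of the globe.)

153.173°W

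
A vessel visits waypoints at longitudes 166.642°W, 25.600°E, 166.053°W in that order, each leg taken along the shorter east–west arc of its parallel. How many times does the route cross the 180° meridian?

Leg 1: -166.642° → +25.600°, shortest Δλ = -167.758° (west) — crosses 180°.
Leg 2: +25.600° → -166.053°, shortest Δλ = 168.347° (east) — crosses 180°.
Total crossings: 2.

2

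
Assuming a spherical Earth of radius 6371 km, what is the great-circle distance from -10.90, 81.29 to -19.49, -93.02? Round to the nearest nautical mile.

8952 nmi

Δλ = -93.02 − 81.29 = -174.31°.
Δφ = -19.49 − -10.90 = -8.59°.
a = sin²(Δφ/2) + cos φ₁ · cos φ₂ · sin²(Δλ/2) = 0.929020.
c = 2·atan2(√a, √(1−a)) = 2.60224 rad → d = 6371·c ≈ 16578.87 km ≈ 8951.87 nmi.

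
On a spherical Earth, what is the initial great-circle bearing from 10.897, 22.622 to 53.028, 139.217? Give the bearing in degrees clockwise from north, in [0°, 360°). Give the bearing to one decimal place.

32.8°

Δλ = 139.217 − 22.622 = 116.595°.
θ = atan2( sin Δλ · cos φ₂ , cos φ₁ · sin φ₂ − sin φ₁ · cos φ₂ · cos Δλ )
  = atan2(0.53779, 0.83542) = 32.771° → normalised to [0°, 360°): 32.771°.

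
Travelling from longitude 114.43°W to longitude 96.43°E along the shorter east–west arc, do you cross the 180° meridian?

Yes

Naïve |96.43 − -114.43| = 210.86° > 180°, so the shorter arc goes the other way round — across 180°.
Signed shortest Δλ = ((96.43 − -114.43 + 180) mod 360) − 180 = -149.14°.
Going west by 149.14° from -114.43° passes through 180° before reaching +96.43°.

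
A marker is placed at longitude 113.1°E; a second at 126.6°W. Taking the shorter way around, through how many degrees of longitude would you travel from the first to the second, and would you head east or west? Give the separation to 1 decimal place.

120.3° east

Raw difference: -126.6 − 113.1 = -239.7°.
Normalise into (−180°, 180°]: -239.7° + 360° = 120.3°.
Positive ⇒ the second point lies to the east; separation 120.3°.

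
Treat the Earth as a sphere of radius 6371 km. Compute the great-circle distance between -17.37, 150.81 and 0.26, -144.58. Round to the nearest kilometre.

Δλ = -144.58 − 150.81 = -295.39°; wrapped into (−180°, 180°]: 64.61°.
Δφ = 0.26 − -17.37 = 17.63°.
a = sin²(Δφ/2) + cos φ₁ · cos φ₂ · sin²(Δλ/2) = 0.296068.
c = 2·atan2(√a, √(1−a)) = 1.15068 rad → d = 6371·c ≈ 7330.99 km.

7331 km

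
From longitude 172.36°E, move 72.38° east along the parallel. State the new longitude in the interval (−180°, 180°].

Start at +172.36°; shift +72.38° → +244.74°.
+244.74° lies outside (−180°, 180°]; subtract 360° → -115.26°.

115.26°W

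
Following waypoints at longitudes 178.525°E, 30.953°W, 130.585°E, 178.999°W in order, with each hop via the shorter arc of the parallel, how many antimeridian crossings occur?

2

Leg 1: +178.525° → -30.953°, shortest Δλ = 150.522° (east) — crosses 180°.
Leg 2: -30.953° → +130.585°, shortest Δλ = 161.538° (east) — does not cross 180°.
Leg 3: +130.585° → -178.999°, shortest Δλ = 50.416° (east) — crosses 180°.
Total crossings: 2.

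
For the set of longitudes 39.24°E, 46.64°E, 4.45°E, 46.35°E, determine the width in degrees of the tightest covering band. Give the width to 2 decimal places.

Sort the longitudes: +4.45°, +39.24°, +46.35°, +46.64°.
Eastward gaps between consecutive values (wrapping around): 34.79°, 7.11°, 0.29°, 317.81°.
Largest gap = 317.81° ⇒ minimal covering band is its complement: 360° − 317.81° = 42.19°.
Band runs from +4.45° eastward to +46.64°.

42.19°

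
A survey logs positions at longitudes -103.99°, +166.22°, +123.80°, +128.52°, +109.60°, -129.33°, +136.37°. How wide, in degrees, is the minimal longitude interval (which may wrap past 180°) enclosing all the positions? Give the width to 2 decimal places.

Sort the longitudes: -129.33°, -103.99°, +109.60°, +123.80°, +128.52°, +136.37°, +166.22°.
Eastward gaps between consecutive values (wrapping around): 25.34°, 213.59°, 14.20°, 4.72°, 7.85°, 29.85°, 64.45°.
Largest gap = 213.59° ⇒ minimal covering band is its complement: 360° − 213.59° = 146.41°.
Band runs from +109.60° eastward to -103.99°, crossing the antimeridian.

146.41°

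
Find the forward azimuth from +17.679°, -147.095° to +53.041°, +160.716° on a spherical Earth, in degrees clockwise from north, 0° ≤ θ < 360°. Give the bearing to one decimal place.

323.8°

Δλ = 160.716 − -147.095 = 307.811°; wrapped into (−180°, 180°]: -52.189°.
θ = atan2( sin Δλ · cos φ₂ , cos φ₁ · sin φ₂ − sin φ₁ · cos φ₂ · cos Δλ )
  = atan2(-0.47500, 0.64939) = -36.184° → normalised to [0°, 360°): 323.816°.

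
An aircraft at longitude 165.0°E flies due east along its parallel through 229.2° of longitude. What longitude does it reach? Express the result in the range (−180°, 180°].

Start at +165.0°; shift +229.2° → +394.2°.
+394.2° lies outside (−180°, 180°]; subtract 360° → +34.2°.

34.2°E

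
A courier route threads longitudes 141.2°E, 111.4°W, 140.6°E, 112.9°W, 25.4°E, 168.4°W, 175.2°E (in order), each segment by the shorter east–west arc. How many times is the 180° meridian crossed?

Leg 1: +141.2° → -111.4°, shortest Δλ = 107.4° (east) — crosses 180°.
Leg 2: -111.4° → +140.6°, shortest Δλ = -108.0° (west) — crosses 180°.
Leg 3: +140.6° → -112.9°, shortest Δλ = 106.5° (east) — crosses 180°.
Leg 4: -112.9° → +25.4°, shortest Δλ = 138.3° (east) — does not cross 180°.
Leg 5: +25.4° → -168.4°, shortest Δλ = 166.2° (east) — crosses 180°.
Leg 6: -168.4° → +175.2°, shortest Δλ = -16.4° (west) — crosses 180°.
Total crossings: 5.

5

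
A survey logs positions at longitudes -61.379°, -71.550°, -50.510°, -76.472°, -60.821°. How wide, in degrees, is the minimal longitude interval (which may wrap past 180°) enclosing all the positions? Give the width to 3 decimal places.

25.962°

Sort the longitudes: -76.472°, -71.550°, -61.379°, -60.821°, -50.510°.
Eastward gaps between consecutive values (wrapping around): 4.922°, 10.171°, 0.558°, 10.311°, 334.038°.
Largest gap = 334.038° ⇒ minimal covering band is its complement: 360° − 334.038° = 25.962°.
Band runs from -76.472° eastward to -50.510°.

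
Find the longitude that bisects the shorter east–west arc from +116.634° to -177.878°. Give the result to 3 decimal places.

Signed shortest Δλ from +116.634° to -177.878° is +65.488°.
Midpoint longitude = +116.634° + (+65.488°)/2 = +116.634° + 32.744° = +149.378°.
(The naïve average (+116.634 + -177.878)/2 = -30.622° is on the wrong side of the globe.)

+149.378°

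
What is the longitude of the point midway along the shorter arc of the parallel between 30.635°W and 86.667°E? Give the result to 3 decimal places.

Signed shortest Δλ from -30.635° to +86.667° is +117.302°.
Midpoint longitude = -30.635° + (+117.302°)/2 = -30.635° + 58.651° = +28.016°.

28.016°E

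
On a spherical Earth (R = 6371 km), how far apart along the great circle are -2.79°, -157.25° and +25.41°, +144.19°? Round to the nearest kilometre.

Δλ = 144.19 − -157.25 = 301.44°; wrapped into (−180°, 180°]: -58.56°.
Δφ = 25.41 − -2.79 = 28.20°.
a = sin²(Δφ/2) + cos φ₁ · cos φ₂ · sin²(Δλ/2) = 0.275150.
c = 2·atan2(√a, √(1−a)) = 1.10437 rad → d = 6371·c ≈ 7035.92 km.

7036 km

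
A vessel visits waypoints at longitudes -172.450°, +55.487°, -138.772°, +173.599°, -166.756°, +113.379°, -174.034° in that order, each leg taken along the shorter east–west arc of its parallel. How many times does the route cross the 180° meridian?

6

Leg 1: -172.450° → +55.487°, shortest Δλ = -132.063° (west) — crosses 180°.
Leg 2: +55.487° → -138.772°, shortest Δλ = 165.741° (east) — crosses 180°.
Leg 3: -138.772° → +173.599°, shortest Δλ = -47.629° (west) — crosses 180°.
Leg 4: +173.599° → -166.756°, shortest Δλ = 19.645° (east) — crosses 180°.
Leg 5: -166.756° → +113.379°, shortest Δλ = -79.865° (west) — crosses 180°.
Leg 6: +113.379° → -174.034°, shortest Δλ = 72.587° (east) — crosses 180°.
Total crossings: 6.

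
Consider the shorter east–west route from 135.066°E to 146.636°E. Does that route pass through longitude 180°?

No

Signed shortest Δλ = ((146.636 − 135.066 + 180) mod 360) − 180 = 11.57°.
Going east by 11.57° from +135.066° reaches +146.636° without touching 180°.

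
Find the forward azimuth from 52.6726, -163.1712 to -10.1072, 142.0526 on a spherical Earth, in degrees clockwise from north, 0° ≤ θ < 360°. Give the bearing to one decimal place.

Δλ = 142.0526 − -163.1712 = 305.2238°; wrapped into (−180°, 180°]: -54.7762°.
θ = atan2( sin Δλ · cos φ₂ , cos φ₁ · sin φ₂ − sin φ₁ · cos φ₂ · cos Δλ )
  = atan2(-0.80423, -0.55793) = -124.751° → normalised to [0°, 360°): 235.249°.

235.2°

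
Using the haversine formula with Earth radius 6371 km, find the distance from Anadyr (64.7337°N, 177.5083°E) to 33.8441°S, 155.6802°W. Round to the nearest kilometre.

Δλ = -155.6802 − 177.5083 = -333.1885°; wrapped into (−180°, 180°]: 26.8115°.
Δφ = -33.8441 − 64.7337 = -98.5778°.
a = sin²(Δφ/2) + cos φ₁ · cos φ₂ · sin²(Δλ/2) = 0.593631.
c = 2·atan2(√a, √(1−a)) = 1.75917 rad → d = 6371·c ≈ 11207.68 km.

11208 km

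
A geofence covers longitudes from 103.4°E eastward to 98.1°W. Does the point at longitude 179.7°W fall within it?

Yes

Band width going east from +103.4° to -98.1°: ((-98.1 − 103.4) mod 360) = 158.5°.
Offset of -179.7° east of the west edge: ((-179.7 − 103.4) mod 360) = 76.9°.
76.9° ≤ 158.5° ⇒ inside.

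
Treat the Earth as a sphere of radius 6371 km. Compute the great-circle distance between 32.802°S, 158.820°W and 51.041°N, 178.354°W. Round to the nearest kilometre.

9518 km

Δλ = -178.354 − -158.820 = -19.534°.
Δφ = 51.041 − -32.802 = 83.843°.
a = sin²(Δφ/2) + cos φ₁ · cos φ₂ · sin²(Δλ/2) = 0.461583.
c = 2·atan2(√a, √(1−a)) = 1.49389 rad → d = 6371·c ≈ 9517.55 km.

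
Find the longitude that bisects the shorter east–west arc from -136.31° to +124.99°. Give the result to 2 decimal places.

+174.34°

Signed shortest Δλ from -136.31° to +124.99° is -98.70°.
Midpoint longitude = -136.31° + (-98.70°)/2 = -136.31° − 49.35° = -185.66°.
Normalise into (−180°, 180°]: +174.34°.
(The naïve average (-136.31 + +124.99)/2 = -5.66° is on the wrong side of the globe.)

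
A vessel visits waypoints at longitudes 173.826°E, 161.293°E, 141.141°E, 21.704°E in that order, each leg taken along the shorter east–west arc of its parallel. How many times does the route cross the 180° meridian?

0

Leg 1: +173.826° → +161.293°, shortest Δλ = -12.533° (west) — does not cross 180°.
Leg 2: +161.293° → +141.141°, shortest Δλ = -20.152° (west) — does not cross 180°.
Leg 3: +141.141° → +21.704°, shortest Δλ = -119.437° (west) — does not cross 180°.
Total crossings: 0.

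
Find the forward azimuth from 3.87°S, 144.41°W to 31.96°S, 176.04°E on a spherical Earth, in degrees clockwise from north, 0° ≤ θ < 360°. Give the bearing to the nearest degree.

228°

Δλ = 176.04 − -144.41 = 320.45°; wrapped into (−180°, 180°]: -39.55°.
θ = atan2( sin Δλ · cos φ₂ , cos φ₁ · sin φ₂ − sin φ₁ · cos φ₂ · cos Δλ )
  = atan2(-0.54023, -0.48397) = -131.856° → normalised to [0°, 360°): 228.144°.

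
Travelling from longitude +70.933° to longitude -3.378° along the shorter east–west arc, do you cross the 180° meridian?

No

Signed shortest Δλ = ((-3.378 − 70.933 + 180) mod 360) − 180 = -74.311°.
Going west by 74.311° from +70.933° reaches -3.378° without touching 180°.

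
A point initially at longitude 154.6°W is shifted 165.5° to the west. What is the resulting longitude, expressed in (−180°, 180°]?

39.9°E

Start at -154.6°; shift −165.5° → -320.1°.
-320.1° lies outside (−180°, 180°]; add 360° → +39.9°.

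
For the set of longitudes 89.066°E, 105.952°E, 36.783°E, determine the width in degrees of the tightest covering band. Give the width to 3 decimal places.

69.169°

Sort the longitudes: +36.783°, +89.066°, +105.952°.
Eastward gaps between consecutive values (wrapping around): 52.283°, 16.886°, 290.831°.
Largest gap = 290.831° ⇒ minimal covering band is its complement: 360° − 290.831° = 69.169°.
Band runs from +36.783° eastward to +105.952°.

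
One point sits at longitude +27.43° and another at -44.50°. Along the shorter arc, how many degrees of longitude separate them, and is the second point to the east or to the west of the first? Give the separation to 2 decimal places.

Raw difference: -44.50 − 27.43 = -71.93°.
Normalise into (−180°, 180°]: -71.93° stays -71.93°.
Negative ⇒ the second point lies to the west; separation 71.93°.

71.93° west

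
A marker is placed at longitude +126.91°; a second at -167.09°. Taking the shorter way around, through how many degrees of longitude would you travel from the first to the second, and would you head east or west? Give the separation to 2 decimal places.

Raw difference: -167.09 − 126.91 = -294.0°.
Normalise into (−180°, 180°]: -294.0° + 360° = 66.0°.
Positive ⇒ the second point lies to the east; separation 66.00°.

66.00° east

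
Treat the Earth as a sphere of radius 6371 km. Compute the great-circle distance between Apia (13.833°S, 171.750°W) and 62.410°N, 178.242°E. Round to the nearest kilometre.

8523 km

Δλ = 178.242 − -171.750 = 349.992°; wrapped into (−180°, 180°]: -10.008°.
Δφ = 62.410 − -13.833 = 76.243°.
a = sin²(Δφ/2) + cos φ₁ · cos φ₂ · sin²(Δλ/2) = 0.384519.
c = 2·atan2(√a, √(1−a)) = 1.33773 rad → d = 6371·c ≈ 8522.68 km.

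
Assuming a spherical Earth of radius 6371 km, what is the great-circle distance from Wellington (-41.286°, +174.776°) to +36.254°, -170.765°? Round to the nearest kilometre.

Δλ = -170.765 − 174.776 = -345.541°; wrapped into (−180°, 180°]: 14.459°.
Δφ = 36.254 − -41.286 = 77.540°.
a = sin²(Δφ/2) + cos φ₁ · cos φ₂ · sin²(Δλ/2) = 0.401717.
c = 2·atan2(√a, √(1−a)) = 1.37294 rad → d = 6371·c ≈ 8747.02 km.

8747 km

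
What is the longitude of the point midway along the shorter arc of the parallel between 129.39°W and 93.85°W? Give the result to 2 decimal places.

111.62°W

Signed shortest Δλ from -129.39° to -93.85° is +35.54°.
Midpoint longitude = -129.39° + (+35.54°)/2 = -129.39° + 17.77° = -111.62°.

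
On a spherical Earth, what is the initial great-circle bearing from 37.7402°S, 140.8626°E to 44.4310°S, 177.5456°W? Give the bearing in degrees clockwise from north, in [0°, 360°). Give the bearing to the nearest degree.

Δλ = -177.5456 − 140.8626 = -318.4082°; wrapped into (−180°, 180°]: 41.5918°.
θ = atan2( sin Δλ · cos φ₂ , cos φ₁ · sin φ₂ − sin φ₁ · cos φ₂ · cos Δλ )
  = atan2(0.47403, -0.22670) = 115.559° → normalised to [0°, 360°): 115.559°.

116°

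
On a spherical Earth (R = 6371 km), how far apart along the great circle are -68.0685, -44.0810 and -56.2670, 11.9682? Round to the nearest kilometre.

3054 km

Δλ = 11.9682 − -44.0810 = 56.0492°.
Δφ = -56.2670 − -68.0685 = 11.8015°.
a = sin²(Δφ/2) + cos φ₁ · cos φ₂ · sin²(Δλ/2) = 0.056357.
c = 2·atan2(√a, √(1−a)) = 0.47937 rad → d = 6371·c ≈ 3054.07 km.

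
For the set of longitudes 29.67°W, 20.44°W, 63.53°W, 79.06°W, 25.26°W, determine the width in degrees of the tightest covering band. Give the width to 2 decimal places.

58.62°

Sort the longitudes: -79.06°, -63.53°, -29.67°, -25.26°, -20.44°.
Eastward gaps between consecutive values (wrapping around): 15.53°, 33.86°, 4.41°, 4.82°, 301.38°.
Largest gap = 301.38° ⇒ minimal covering band is its complement: 360° − 301.38° = 58.62°.
Band runs from -79.06° eastward to -20.44°.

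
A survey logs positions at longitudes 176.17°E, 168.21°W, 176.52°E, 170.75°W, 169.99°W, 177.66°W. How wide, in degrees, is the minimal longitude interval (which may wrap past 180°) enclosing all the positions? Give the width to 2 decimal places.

15.62°

Sort the longitudes: -177.66°, -170.75°, -169.99°, -168.21°, +176.17°, +176.52°.
Eastward gaps between consecutive values (wrapping around): 6.91°, 0.76°, 1.78°, 344.38°, 0.35°, 5.82°.
Largest gap = 344.38° ⇒ minimal covering band is its complement: 360° − 344.38° = 15.62°.
Band runs from +176.17° eastward to -168.21°, crossing the antimeridian.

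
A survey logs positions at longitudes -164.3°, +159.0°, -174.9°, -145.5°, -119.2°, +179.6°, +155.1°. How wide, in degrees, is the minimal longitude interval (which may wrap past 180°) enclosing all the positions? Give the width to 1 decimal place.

Sort the longitudes: -174.9°, -164.3°, -145.5°, -119.2°, +155.1°, +159.0°, +179.6°.
Eastward gaps between consecutive values (wrapping around): 10.6°, 18.8°, 26.3°, 274.3°, 3.9°, 20.6°, 5.5°.
Largest gap = 274.3° ⇒ minimal covering band is its complement: 360° − 274.3° = 85.7°.
Band runs from +155.1° eastward to -119.2°, crossing the antimeridian.

85.7°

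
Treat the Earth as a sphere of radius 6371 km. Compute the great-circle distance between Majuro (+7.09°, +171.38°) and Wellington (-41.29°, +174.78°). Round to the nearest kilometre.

5391 km

Δλ = 174.78 − 171.38 = 3.40°.
Δφ = -41.29 − 7.09 = -48.38°.
a = sin²(Δφ/2) + cos φ₁ · cos φ₂ · sin²(Δλ/2) = 0.168563.
c = 2·atan2(√a, √(1−a)) = 0.84614 rad → d = 6371·c ≈ 5390.79 km.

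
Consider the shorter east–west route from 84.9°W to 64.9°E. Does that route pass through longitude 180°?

No

Signed shortest Δλ = ((64.9 − -84.9 + 180) mod 360) − 180 = 149.8°.
Going east by 149.8° from -84.9° reaches +64.9° without touching 180°.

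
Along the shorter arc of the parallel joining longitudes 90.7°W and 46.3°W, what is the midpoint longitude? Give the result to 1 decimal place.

68.5°W

Signed shortest Δλ from -90.7° to -46.3° is +44.4°.
Midpoint longitude = -90.7° + (+44.4°)/2 = -90.7° + 22.2° = -68.5°.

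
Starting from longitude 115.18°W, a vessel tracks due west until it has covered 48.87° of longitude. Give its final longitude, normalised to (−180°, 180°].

Start at -115.18°; shift −48.87° → -164.05°.
-164.05° already lies in (−180°, 180°].

164.05°W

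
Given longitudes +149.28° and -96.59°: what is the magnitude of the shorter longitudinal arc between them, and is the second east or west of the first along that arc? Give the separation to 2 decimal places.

114.13° east

Raw difference: -96.59 − 149.28 = -245.87°.
Normalise into (−180°, 180°]: -245.87° + 360° = 114.13°.
Positive ⇒ the second point lies to the east; separation 114.13°.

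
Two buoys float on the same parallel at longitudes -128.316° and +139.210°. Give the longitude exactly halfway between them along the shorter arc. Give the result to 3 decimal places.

-174.553°

Signed shortest Δλ from -128.316° to +139.210° is -92.474°.
Midpoint longitude = -128.316° + (-92.474°)/2 = -128.316° − 46.237° = -174.553°.
(The naïve average (-128.316 + +139.210)/2 = 5.447° is on the wrong side of the globe.)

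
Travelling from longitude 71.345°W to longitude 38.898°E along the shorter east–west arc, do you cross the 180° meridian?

Signed shortest Δλ = ((38.898 − -71.345 + 180) mod 360) − 180 = 110.243°.
Going east by 110.243° from -71.345° reaches +38.898° without touching 180°.

No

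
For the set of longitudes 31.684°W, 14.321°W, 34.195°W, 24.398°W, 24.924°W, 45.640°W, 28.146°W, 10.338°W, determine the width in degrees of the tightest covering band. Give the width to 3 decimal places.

35.302°

Sort the longitudes: -45.640°, -34.195°, -31.684°, -28.146°, -24.924°, -24.398°, -14.321°, -10.338°.
Eastward gaps between consecutive values (wrapping around): 11.445°, 2.511°, 3.538°, 3.222°, 0.526°, 10.077°, 3.983°, 324.698°.
Largest gap = 324.698° ⇒ minimal covering band is its complement: 360° − 324.698° = 35.302°.
Band runs from -45.640° eastward to -10.338°.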